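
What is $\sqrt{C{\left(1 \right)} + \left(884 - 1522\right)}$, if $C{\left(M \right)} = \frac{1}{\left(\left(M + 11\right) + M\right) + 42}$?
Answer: $\frac{i \sqrt{1929895}}{55} \approx 25.258 i$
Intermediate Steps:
$C{\left(M \right)} = \frac{1}{53 + 2 M}$ ($C{\left(M \right)} = \frac{1}{\left(\left(11 + M\right) + M\right) + 42} = \frac{1}{\left(11 + 2 M\right) + 42} = \frac{1}{53 + 2 M}$)
$\sqrt{C{\left(1 \right)} + \left(884 - 1522\right)} = \sqrt{\frac{1}{53 + 2 \cdot 1} + \left(884 - 1522\right)} = \sqrt{\frac{1}{53 + 2} + \left(884 - 1522\right)} = \sqrt{\frac{1}{55} - 638} = \sqrt{- \frac{35089}{55}} = \frac{i \sqrt{1929895}}{55}$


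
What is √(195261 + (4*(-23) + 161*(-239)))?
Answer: 3*√17410 ≈ 395.84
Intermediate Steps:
√(195261 + (4*(-23) + 161*(-239))) = √(195261 + (-92 - 38479)) = √(195261 - 38571) = √156690 = 3*√17410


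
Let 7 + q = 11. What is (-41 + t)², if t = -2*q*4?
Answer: 5329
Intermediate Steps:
q = 4 (q = -7 + 11 = 4)
t = -32 (t = -2*4*4 = -8*4 = -32)
(-41 + t)² = (-41 - 32)² = (-73)² = 5329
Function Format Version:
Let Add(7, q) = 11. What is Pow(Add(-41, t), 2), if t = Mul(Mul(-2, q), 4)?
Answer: 5329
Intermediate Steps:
q = 4 (q = Add(-7, 11) = 4)
t = -32 (t = Mul(Mul(-2, 4), 4) = Mul(-8, 4) = -32)
Pow(Add(-41, t), 2) = Pow(Add(-41, -32), 2) = Pow(-73, 2) = 5329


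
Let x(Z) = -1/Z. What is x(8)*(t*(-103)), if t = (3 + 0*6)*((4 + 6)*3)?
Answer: 4635/4 ≈ 1158.8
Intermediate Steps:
t = 90 (t = (3 + 0)*(10*3) = 3*30 = 90)
x(8)*(t*(-103)) = (-1/8)*(90*(-103)) = -1*⅛*(-9270) = -⅛*(-9270) = 4635/4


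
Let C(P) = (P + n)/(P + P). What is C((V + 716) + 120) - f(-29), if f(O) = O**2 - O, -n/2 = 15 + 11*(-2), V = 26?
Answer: -374751/431 ≈ -869.49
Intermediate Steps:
n = 14 (n = -2*(15 + 11*(-2)) = -2*(15 - 22) = -2*(-7) = 14)
C(P) = (14 + P)/(2*P) (C(P) = (P + 14)/(P + P) = (14 + P)/((2*P)) = (14 + P)*(1/(2*P)) = (14 + P)/(2*P))
C((V + 716) + 120) - f(-29) = (14 + ((26 + 716) + 120))/(2*((26 + 716) + 120)) - (-29)*(-1 - 29) = (14 + (742 + 120))/(2*(742 + 120)) - (-29)*(-30) = (1/2)*(14 + 862)/862 - 1*870 = (1/2)*(1/862)*876 - 870 = 219/431 - 870 = -374751/431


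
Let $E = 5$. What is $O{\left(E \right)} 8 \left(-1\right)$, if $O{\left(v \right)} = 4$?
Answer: $-32$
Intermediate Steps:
$O{\left(E \right)} 8 \left(-1\right) = 4 \cdot 8 \left(-1\right) = 32 \left(-1\right) = -32$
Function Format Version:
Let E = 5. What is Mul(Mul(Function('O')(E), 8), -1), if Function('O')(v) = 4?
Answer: -32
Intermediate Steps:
Mul(Mul(Function('O')(E), 8), -1) = Mul(Mul(4, 8), -1) = Mul(32, -1) = -32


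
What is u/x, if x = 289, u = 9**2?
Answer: 81/289 ≈ 0.28028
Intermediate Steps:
u = 81
u/x = 81/289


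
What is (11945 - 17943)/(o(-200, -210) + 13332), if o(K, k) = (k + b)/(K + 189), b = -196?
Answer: -32989/73529 ≈ -0.44865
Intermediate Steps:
o(K, k) = (-196 + k)/(189 + K) (o(K, k) = (k - 196)/(K + 189) = (-196 + k)/(189 + K))
(11945 - 17943)/(o(-200, -210) + 13332) = (11945 - 17943)/((-196 - 210)/(189 - 200) + 13332) = -5998/(-406/(-11) + 13332) = -5998/(-1/11*(-406) + 13332) = -5998/(406/11 + 13332) = -5998/147058/11 = -5998*11/147058 = -32989/73529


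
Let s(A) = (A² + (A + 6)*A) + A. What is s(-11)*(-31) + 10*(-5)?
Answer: -5165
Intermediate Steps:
s(A) = A + A² + A*(6 + A) (s(A) = (A² + (6 + A)*A) + A = (A² + A*(6 + A)) + A = A + A² + A*(6 + A))
s(-11)*(-31) + 10*(-5) = -11*(7 + 2*(-11))*(-31) + 10*(-5) = -11*(7 - 22)*(-31) - 50 = -11*(-15)*(-31) - 50 = 165*(-31) - 50 = -5115 - 50 = -5165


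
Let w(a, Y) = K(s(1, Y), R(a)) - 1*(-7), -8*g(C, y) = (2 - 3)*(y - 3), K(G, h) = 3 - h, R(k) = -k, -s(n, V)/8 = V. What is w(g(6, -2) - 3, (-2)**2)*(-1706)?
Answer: -43503/4 ≈ -10876.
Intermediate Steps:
s(n, V) = -8*V
g(C, y) = -3/8 + y/8 (g(C, y) = -(2 - 3)*(y - 3)/8 = -(-1)*(-3 + y)/8 = -(3 - y)/8 = -3/8 + y/8)
w(a, Y) = 10 + a (w(a, Y) = (3 - (-1)*a) - 1*(-7) = (3 + a) + 7 = 10 + a)
w(g(6, -2) - 3, (-2)**2)*(-1706) = (10 + ((-3/8 + (1/8)*(-2)) - 3))*(-1706) = (10 + ((-3/8 - 1/4) - 3))*(-1706) = (10 + (-5/8 - 3))*(-1706) = (10 - 29/8)*(-1706) = (51/8)*(-1706) = -43503/4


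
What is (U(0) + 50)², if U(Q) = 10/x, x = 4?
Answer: 11025/4 ≈ 2756.3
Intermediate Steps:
U(Q) = 5/2 (U(Q) = 10/4 = 10*(¼) = 5/2)
(U(0) + 50)² = (5/2 + 50)² = (105/2)² = 11025/4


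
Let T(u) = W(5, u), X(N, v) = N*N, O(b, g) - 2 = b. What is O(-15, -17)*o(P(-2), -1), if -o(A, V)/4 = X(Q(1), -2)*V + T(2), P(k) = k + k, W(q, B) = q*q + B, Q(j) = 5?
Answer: 104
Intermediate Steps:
O(b, g) = 2 + b
W(q, B) = B + q**2 (W(q, B) = q**2 + B = B + q**2)
X(N, v) = N**2
T(u) = 25 + u (T(u) = u + 5**2 = u + 25 = 25 + u)
P(k) = 2*k
o(A, V) = -108 - 100*V (o(A, V) = -4*(5**2*V + (25 + 2)) = -4*(25*V + 27) = -4*(27 + 25*V) = -108 - 100*V)
O(-15, -17)*o(P(-2), -1) = (2 - 15)*(-108 - 100*(-1)) = -13*(-108 + 100) = -13*(-8) = 104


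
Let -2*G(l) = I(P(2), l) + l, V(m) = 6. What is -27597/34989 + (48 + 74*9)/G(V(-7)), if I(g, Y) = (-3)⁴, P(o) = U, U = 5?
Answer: -5818359/338227 ≈ -17.203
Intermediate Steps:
P(o) = 5
I(g, Y) = 81
G(l) = -81/2 - l/2 (G(l) = -(81 + l)/2 = -81/2 - l/2)
-27597/34989 + (48 + 74*9)/G(V(-7)) = -27597/34989 + (48 + 74*9)/(-81/2 - ½*6) = -27597*1/34989 + (48 + 666)/(-81/2 - 3) = -9199/11663 + 714/(-87/2) = -9199/11663 + 714*(-2/87) = -9199/11663 - 476/29 = -5818359/338227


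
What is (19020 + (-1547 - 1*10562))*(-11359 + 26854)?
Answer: 107085945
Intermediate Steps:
(19020 + (-1547 - 1*10562))*(-11359 + 26854) = (19020 + (-1547 - 10562))*15495 = (19020 - 12109)*15495 = 6911*15495 = 107085945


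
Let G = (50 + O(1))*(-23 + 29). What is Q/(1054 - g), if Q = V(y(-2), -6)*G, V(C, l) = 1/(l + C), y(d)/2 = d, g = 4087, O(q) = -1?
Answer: 49/5055 ≈ 0.0096934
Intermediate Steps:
y(d) = 2*d
V(C, l) = 1/(C + l)
G = 294 (G = (50 - 1)*(-23 + 29) = 49*6 = 294)
Q = -147/5 (Q = 294/(2*(-2) - 6) = 294/(-4 - 6) = 294/(-10) = -⅒*294 = -147/5 ≈ -29.400)
Q/(1054 - g) = -147/(5*(1054 - 1*4087)) = -147/(5*(1054 - 4087)) = -147/5/(-3033) = -147/5*(-1/3033) = 49/5055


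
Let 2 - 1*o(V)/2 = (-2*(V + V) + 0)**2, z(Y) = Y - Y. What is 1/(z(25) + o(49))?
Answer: -1/76828 ≈ -1.3016e-5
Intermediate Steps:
z(Y) = 0
o(V) = 4 - 32*V**2 (o(V) = 4 - 2*(-2*(V + V) + 0)**2 = 4 - 2*(-4*V + 0)**2 = 4 - 2*16*V**2 = 4 - 32*V**2)
1/(z(25) + o(49)) = 1/(0 + (4 - 32*49**2)) = 1/(0 + (4 - 32*2401)) = 1/(0 + (4 - 76832)) = 1/(0 - 76828) = 1/(-76828) = -1/76828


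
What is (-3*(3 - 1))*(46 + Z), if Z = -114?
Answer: 408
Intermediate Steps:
(-3*(3 - 1))*(46 + Z) = (-3*(3 - 1))*(46 - 114) = -3*2*(-68) = -6*(-68) = 408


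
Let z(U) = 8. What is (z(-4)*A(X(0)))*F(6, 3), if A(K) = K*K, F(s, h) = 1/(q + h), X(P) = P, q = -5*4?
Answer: 0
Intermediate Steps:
q = -20
F(s, h) = 1/(-20 + h)
A(K) = K**2
(z(-4)*A(X(0)))*F(6, 3) = (8*0**2)/(-20 + 3) = (8*0)/(-17) = 0*(-1/17) = 0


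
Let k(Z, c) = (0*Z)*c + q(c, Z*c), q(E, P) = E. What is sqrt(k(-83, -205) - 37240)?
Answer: I*sqrt(37445) ≈ 193.51*I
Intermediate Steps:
k(Z, c) = c (k(Z, c) = (0*Z)*c + c = 0*c + c = 0 + c = c)
sqrt(k(-83, -205) - 37240) = sqrt(-205 - 37240) = sqrt(-37445) = I*sqrt(37445)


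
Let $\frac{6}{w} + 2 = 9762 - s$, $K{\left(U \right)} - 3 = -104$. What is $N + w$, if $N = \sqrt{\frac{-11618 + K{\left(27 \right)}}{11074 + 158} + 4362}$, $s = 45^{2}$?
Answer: $\frac{6}{7735} + \frac{\sqrt{3820616670}}{936} \approx 66.038$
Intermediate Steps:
$s = 2025$
$K{\left(U \right)} = -101$ ($K{\left(U \right)} = 3 - 104 = -101$)
$w = \frac{6}{7735}$ ($w = \frac{6}{-2 + \left(9762 - 2025\right)} = \frac{6}{-2 + 7737} = \frac{6}{7735} \approx 0.00077569$)
$N = \frac{\sqrt{3820616670}}{936}$ ($N = \sqrt{\frac{-11618 - 101}{11074 + 158} + 4362} = \sqrt{- \frac{11719}{11232} + 4362} = \sqrt{\frac{48982265}{11232}} = \frac{\sqrt{3820616670}}{936} \approx 66.038$)
$N + w = \frac{\sqrt{3820616670}}{936} + \frac{6}{7735} = \frac{6}{7735} + \frac{\sqrt{3820616670}}{936}$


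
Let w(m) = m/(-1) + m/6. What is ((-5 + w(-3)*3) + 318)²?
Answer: 410881/4 ≈ 1.0272e+5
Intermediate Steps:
w(m) = -5*m/6 (w(m) = m*(-1) + m*(⅙) = -m + m/6 = -5*m/6)
((-5 + w(-3)*3) + 318)² = ((-5 - ⅚*(-3)*3) + 318)² = ((-5 + (5/2)*3) + 318)² = ((-5 + 15/2) + 318)² = (5/2 + 318)² = (641/2)² = 410881/4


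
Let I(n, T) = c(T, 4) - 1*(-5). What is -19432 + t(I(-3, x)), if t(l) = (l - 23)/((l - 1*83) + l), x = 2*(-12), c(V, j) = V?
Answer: -2351230/121 ≈ -19432.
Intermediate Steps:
x = -24
I(n, T) = 5 + T (I(n, T) = T - 1*(-5) = T + 5 = 5 + T)
t(l) = (-23 + l)/(-83 + 2*l) (t(l) = (-23 + l)/((l - 83) + l) = (-23 + l)/((-83 + l) + l) = (-23 + l)/(-83 + 2*l))
-19432 + t(I(-3, x)) = -19432 + (-23 + (5 - 24))/(-83 + 2*(5 - 24)) = -19432 + (-23 - 19)/(-83 + 2*(-19)) = -19432 - 42/(-83 - 38) = -19432 - 42/(-121) = -19432 - 1/121*(-42) = -19432 + 42/121 = -2351230/121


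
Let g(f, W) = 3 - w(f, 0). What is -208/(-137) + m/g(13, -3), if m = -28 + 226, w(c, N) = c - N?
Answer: -12523/685 ≈ -18.282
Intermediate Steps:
m = 198
g(f, W) = 3 - f (g(f, W) = 3 - (f - 1*0) = 3 - (f + 0) = 3 - f)
-208/(-137) + m/g(13, -3) = -208/(-137) + 198/(3 - 1*13) = -208*(-1/137) + 198/(3 - 13) = 208/137 + 198/(-10) = 208/137 + 198*(-⅒) = 208/137 - 99/5 = -12523/685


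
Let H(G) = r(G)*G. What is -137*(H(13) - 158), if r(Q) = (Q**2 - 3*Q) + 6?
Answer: -220570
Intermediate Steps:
r(Q) = 6 + Q**2 - 3*Q
H(G) = G*(6 + G**2 - 3*G) (H(G) = (6 + G**2 - 3*G)*G = G*(6 + G**2 - 3*G))
-137*(H(13) - 158) = -137*(13*(6 + 13**2 - 3*13) - 158) = -137*(13*(6 + 169 - 39) - 158) = -137*(13*136 - 158) = -137*(1768 - 158) = -137*1610 = -220570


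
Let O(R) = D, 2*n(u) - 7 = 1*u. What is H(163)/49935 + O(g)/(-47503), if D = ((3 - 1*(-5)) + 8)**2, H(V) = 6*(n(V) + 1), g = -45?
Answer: 3909396/790687435 ≈ 0.0049443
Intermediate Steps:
n(u) = 7/2 + u/2 (n(u) = 7/2 + (1*u)/2 = 7/2 + u/2)
H(V) = 27 + 3*V (H(V) = 6*((7/2 + V/2) + 1) = 6*(9/2 + V/2) = 27 + 3*V)
D = 256 (D = ((3 + 5) + 8)**2 = (8 + 8)**2 = 16**2 = 256)
O(R) = 256
H(163)/49935 + O(g)/(-47503) = (27 + 3*163)/49935 + 256/(-47503) = (27 + 489)*(1/49935) + 256*(-1/47503) = 516*(1/49935) - 256/47503 = 172/16645 - 256/47503 = 3909396/790687435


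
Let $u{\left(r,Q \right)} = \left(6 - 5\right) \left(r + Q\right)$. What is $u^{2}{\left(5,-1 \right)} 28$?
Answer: $448$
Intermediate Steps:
$u{\left(r,Q \right)} = Q + r$ ($u{\left(r,Q \right)} = 1 \left(Q + r\right) = Q + r$)
$u^{2}{\left(5,-1 \right)} 28 = \left(-1 + 5\right)^{2} \cdot 28 = 4^{2} \cdot 28 = 16 \cdot 28 = 448$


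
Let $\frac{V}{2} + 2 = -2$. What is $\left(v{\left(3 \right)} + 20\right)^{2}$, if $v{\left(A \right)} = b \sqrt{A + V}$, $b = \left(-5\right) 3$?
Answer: $-725 - 600 i \sqrt{5} \approx -725.0 - 1341.6 i$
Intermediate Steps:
$V = -8$ ($V = -4 + 2 \left(-2\right) = -4 - 4 = -8$)
$b = -15$
$v{\left(A \right)} = - 15 \sqrt{-8 + A}$ ($v{\left(A \right)} = - 15 \sqrt{A - 8} = - 15 \sqrt{-8 + A}$)
$\left(v{\left(3 \right)} + 20\right)^{2} = \left(- 15 \sqrt{-8 + 3} + 20\right)^{2} = \left(- 15 \sqrt{-5} + 20\right)^{2} = \left(- 15 i \sqrt{5} + 20\right)^{2} = \left(20 - 15 i \sqrt{5}\right)^{2}$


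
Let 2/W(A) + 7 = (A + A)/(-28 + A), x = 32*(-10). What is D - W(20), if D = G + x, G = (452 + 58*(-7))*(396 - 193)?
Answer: 54109/6 ≈ 9018.2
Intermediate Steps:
x = -320
G = 9338 (G = (452 - 406)*203 = 46*203 = 9338)
W(A) = 2/(-7 + 2*A/(-28 + A)) (W(A) = 2/(-7 + (A + A)/(-28 + A)) = 2/(-7 + (2*A)/(-28 + A)) = 2/(-7 + 2*A/(-28 + A)))
D = 9018 (D = 9338 - 320 = 9018)
D - W(20) = 9018 - 2*(28 - 1*20)/(-196 + 5*20) = 9018 - 2*(28 - 20)/(-196 + 100) = 9018 - 2*8/(-96) = 9018 - 2*(-1)*8/96 = 9018 - 1*(-⅙) = 9018 + ⅙ = 54109/6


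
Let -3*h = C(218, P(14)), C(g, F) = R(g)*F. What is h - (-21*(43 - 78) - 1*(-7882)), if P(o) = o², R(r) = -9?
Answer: -8029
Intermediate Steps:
C(g, F) = -9*F
h = 588 (h = -(-3)*14² = -(-3)*196 = -⅓*(-1764) = 588)
h - (-21*(43 - 78) - 1*(-7882)) = 588 - (-21*(43 - 78) - 1*(-7882)) = 588 - (-21*(-35) + 7882) = 588 - (735 + 7882) = 588 - 1*8617 = 588 - 8617 = -8029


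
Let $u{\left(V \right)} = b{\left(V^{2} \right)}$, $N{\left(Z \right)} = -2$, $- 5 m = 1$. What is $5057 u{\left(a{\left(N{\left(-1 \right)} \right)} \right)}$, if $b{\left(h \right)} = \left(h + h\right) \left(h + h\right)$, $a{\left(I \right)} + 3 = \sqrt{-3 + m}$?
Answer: $- \frac{41244892}{25} - \frac{28157376 i \sqrt{5}}{25} \approx -1.6498 \cdot 10^{6} - 2.5185 \cdot 10^{6} i$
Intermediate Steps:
$m = - \frac{1}{5}$ ($m = \left(- \frac{1}{5}\right) 1 = - \frac{1}{5} \approx -0.2$)
$a{\left(I \right)} = -3 + \frac{4 i \sqrt{5}}{5}$ ($a{\left(I \right)} = -3 + \sqrt{-3 - \frac{1}{5}} = -3 + \sqrt{- \frac{16}{5}} = -3 + \frac{4 i \sqrt{5}}{5}$)
$b{\left(h \right)} = 4 h^{2}$ ($b{\left(h \right)} = 2 h 2 h = 4 h^{2}$)
$u{\left(V \right)} = 4 V^{4}$ ($u{\left(V \right)} = 4 \left(V^{2}\right)^{2} = 4 V^{4}$)
$5057 u{\left(a{\left(N{\left(-1 \right)} \right)} \right)} = 5057 \cdot 4 \left(-3 + \frac{4 i \sqrt{5}}{5}\right)^{4} = 20228 \left(-3 + \frac{4 i \sqrt{5}}{5}\right)^{4}$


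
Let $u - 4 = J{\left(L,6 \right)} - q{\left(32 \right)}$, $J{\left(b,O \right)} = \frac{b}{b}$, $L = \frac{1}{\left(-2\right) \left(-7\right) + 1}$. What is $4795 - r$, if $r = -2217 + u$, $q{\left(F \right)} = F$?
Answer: $7039$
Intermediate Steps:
$L = \frac{1}{15}$ ($L = \frac{1}{14 + 1} = \frac{1}{15} \approx 0.066667$)
$J{\left(b,O \right)} = 1$
$u = -27$ ($u = 4 + \left(1 - 32\right) = 4 - 31 = -27$)
$r = -2244$ ($r = -2217 - 27 = -2244$)
$4795 - r = 4795 - -2244 = 4795 + 2244 = 7039$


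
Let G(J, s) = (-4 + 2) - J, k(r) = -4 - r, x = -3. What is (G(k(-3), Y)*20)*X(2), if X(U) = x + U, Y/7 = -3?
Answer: 20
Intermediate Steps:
Y = -21 (Y = 7*(-3) = -21)
G(J, s) = -2 - J
X(U) = -3 + U
(G(k(-3), Y)*20)*X(2) = ((-2 - (-4 - 1*(-3)))*20)*(-3 + 2) = ((-2 - (-4 + 3))*20)*(-1) = ((-2 - 1*(-1))*20)*(-1) = ((-2 + 1)*20)*(-1) = -1*20*(-1) = -20*(-1) = 20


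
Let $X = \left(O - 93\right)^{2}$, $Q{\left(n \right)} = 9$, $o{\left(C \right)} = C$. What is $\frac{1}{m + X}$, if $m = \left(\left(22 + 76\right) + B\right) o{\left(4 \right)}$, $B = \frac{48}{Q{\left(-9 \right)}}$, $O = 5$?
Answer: $\frac{3}{24472} \approx 0.00012259$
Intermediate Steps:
$B = \frac{16}{3}$ ($B = \frac{48}{9} = 48 \cdot \frac{1}{9} = \frac{16}{3} \approx 5.3333$)
$m = \frac{1240}{3}$ ($m = \left(\left(22 + 76\right) + \frac{16}{3}\right) 4 = \left(98 + \frac{16}{3}\right) 4 = \frac{310}{3} \cdot 4 = \frac{1240}{3} \approx 413.33$)
$X = 7744$ ($X = \left(5 - 93\right)^{2} = \left(-88\right)^{2} = 7744$)
$\frac{1}{m + X} = \frac{1}{\frac{1240}{3} + 7744} = \frac{1}{\frac{24472}{3}} = \frac{3}{24472}$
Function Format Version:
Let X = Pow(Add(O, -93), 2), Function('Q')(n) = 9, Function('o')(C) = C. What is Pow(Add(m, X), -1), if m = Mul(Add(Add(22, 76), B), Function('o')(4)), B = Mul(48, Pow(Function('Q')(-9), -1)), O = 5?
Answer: Rational(3, 24472) ≈ 0.00012259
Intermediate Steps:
B = Rational(16, 3) (B = Mul(48, Pow(9, -1)) = Mul(48, Rational(1, 9)) = Rational(16, 3) ≈ 5.3333)
m = Rational(1240, 3) (m = Mul(Add(Add(22, 76), Rational(16, 3)), 4) = Mul(Add(98, Rational(16, 3)), 4) = Mul(Rational(310, 3), 4) = Rational(1240, 3) ≈ 413.33)
X = 7744 (X = Pow(Add(5, -93), 2) = Pow(-88, 2) = 7744)
Pow(Add(m, X), -1) = Pow(Add(Rational(1240, 3), 7744), -1) = Pow(Rational(24472, 3), -1) = Rational(3, 24472)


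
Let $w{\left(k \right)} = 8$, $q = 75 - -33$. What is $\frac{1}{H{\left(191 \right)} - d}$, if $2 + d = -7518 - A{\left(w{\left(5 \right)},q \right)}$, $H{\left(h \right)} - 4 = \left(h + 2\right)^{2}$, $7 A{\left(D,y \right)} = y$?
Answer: $\frac{7}{313519} \approx 2.2327 \cdot 10^{-5}$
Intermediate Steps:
$q = 108$ ($q = 75 + 33 = 108$)
$A{\left(D,y \right)} = \frac{y}{7}$
$H{\left(h \right)} = 4 + \left(2 + h\right)^{2}$ ($H{\left(h \right)} = 4 + \left(h + 2\right)^{2} = 4 + \left(2 + h\right)^{2}$)
$d = - \frac{52748}{7}$ ($d = -2 - \left(7518 + \frac{1}{7} \cdot 108\right) = -2 - \frac{52734}{7} = - \frac{52748}{7} \approx -7535.4$)
$\frac{1}{H{\left(191 \right)} - d} = \frac{1}{\left(4 + \left(2 + 191\right)^{2}\right) - - \frac{52748}{7}} = \frac{1}{\left(4 + 193^{2}\right) + \frac{52748}{7}} = \frac{1}{\left(4 + 37249\right) + \frac{52748}{7}} = \frac{1}{37253 + \frac{52748}{7}} = \frac{1}{\frac{313519}{7}} = \frac{7}{313519}$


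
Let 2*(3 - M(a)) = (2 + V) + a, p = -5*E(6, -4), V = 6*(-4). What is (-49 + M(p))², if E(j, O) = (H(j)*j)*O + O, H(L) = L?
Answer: 164025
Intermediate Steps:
V = -24
E(j, O) = O + O*j² (E(j, O) = (j*j)*O + O = j²*O + O = O*j² + O = O + O*j²)
p = 740 (p = -(-20)*(1 + 6²) = -(-20)*(1 + 36) = -(-20)*37 = -5*(-148) = 740)
M(a) = 14 - a/2 (M(a) = 3 - ((2 - 24) + a)/2 = 3 - (-22 + a)/2 = 3 + (11 - a/2) = 14 - a/2)
(-49 + M(p))² = (-49 + (14 - ½*740))² = (-49 + (14 - 370))² = (-49 - 356)² = (-405)² = 164025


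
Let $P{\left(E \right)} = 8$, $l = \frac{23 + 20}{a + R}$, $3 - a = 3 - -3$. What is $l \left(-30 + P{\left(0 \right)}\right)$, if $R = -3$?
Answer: $\frac{473}{3} \approx 157.67$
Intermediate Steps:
$a = -3$ ($a = 3 - \left(3 - -3\right) = 3 - \left(3 + 3\right) = 3 - 6 = -3$)
$l = - \frac{43}{6}$ ($l = \frac{23 + 20}{-3 - 3} = \frac{43}{-6} = 43 \left(- \frac{1}{6}\right) = - \frac{43}{6} \approx -7.1667$)
$l \left(-30 + P{\left(0 \right)}\right) = - \frac{43 \left(-30 + 8\right)}{6} = \left(- \frac{43}{6}\right) \left(-22\right) = \frac{473}{3}$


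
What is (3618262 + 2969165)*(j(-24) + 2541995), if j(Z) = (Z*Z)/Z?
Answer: 16745048398617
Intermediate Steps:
j(Z) = Z (j(Z) = Z**2/Z = Z)
(3618262 + 2969165)*(j(-24) + 2541995) = (3618262 + 2969165)*(-24 + 2541995) = 6587427*2541971 = 16745048398617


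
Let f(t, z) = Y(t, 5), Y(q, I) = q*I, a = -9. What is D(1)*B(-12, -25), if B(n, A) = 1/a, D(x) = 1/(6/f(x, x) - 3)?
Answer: 5/81 ≈ 0.061728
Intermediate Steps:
Y(q, I) = I*q
f(t, z) = 5*t
D(x) = 1/(-3 + 6/(5*x)) (D(x) = 1/(6/((5*x)) - 3) = 1/(6*(1/(5*x)) - 3) = 1/(6/(5*x) - 3) = 1/(-3 + 6/(5*x)))
B(n, A) = -1/9 (B(n, A) = 1/(-9) = -1/9)
D(1)*B(-12, -25) = -5*1/(-6 + 15*1)*(-1/9) = -5*1/(-6 + 15)*(-1/9) = -5*1/9*(-1/9) = -5*1*1/9*(-1/9) = -5/9*(-1/9) = 5/81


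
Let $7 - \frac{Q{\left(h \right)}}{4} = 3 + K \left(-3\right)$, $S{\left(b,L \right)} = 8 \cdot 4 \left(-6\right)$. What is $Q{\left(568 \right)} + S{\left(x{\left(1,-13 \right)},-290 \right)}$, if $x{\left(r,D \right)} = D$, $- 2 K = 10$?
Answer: $-236$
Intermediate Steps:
$K = -5$ ($K = \left(- \frac{1}{2}\right) 10 = -5$)
$S{\left(b,L \right)} = -192$ ($S{\left(b,L \right)} = 32 \left(-6\right) = -192$)
$Q{\left(h \right)} = -44$ ($Q{\left(h \right)} = 28 - 4 \left(3 - -15\right) = 28 - 4 \left(3 + 15\right) = 28 - 72 = -44$)
$Q{\left(568 \right)} + S{\left(x{\left(1,-13 \right)},-290 \right)} = -44 - 192 = -236$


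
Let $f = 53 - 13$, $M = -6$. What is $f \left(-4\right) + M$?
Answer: $-166$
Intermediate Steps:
$f = 40$ ($f = 53 - 13 = 40$)
$f \left(-4\right) + M = 40 \left(-4\right) - 6 = -160 - 6 = -166$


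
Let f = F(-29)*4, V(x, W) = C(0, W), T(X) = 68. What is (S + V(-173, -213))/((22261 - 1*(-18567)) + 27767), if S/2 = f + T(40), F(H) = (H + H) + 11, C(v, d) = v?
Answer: -16/4573 ≈ -0.0034988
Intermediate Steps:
V(x, W) = 0
F(H) = 11 + 2*H (F(H) = 2*H + 11 = 11 + 2*H)
f = -188 (f = (11 + 2*(-29))*4 = (11 - 58)*4 = -47*4 = -188)
S = -240 (S = 2*(-188 + 68) = 2*(-120) = -240)
(S + V(-173, -213))/((22261 - 1*(-18567)) + 27767) = (-240 + 0)/((22261 - 1*(-18567)) + 27767) = -240/((22261 + 18567) + 27767) = -240/(40828 + 27767) = -240/68595 = -240*1/68595 = -16/4573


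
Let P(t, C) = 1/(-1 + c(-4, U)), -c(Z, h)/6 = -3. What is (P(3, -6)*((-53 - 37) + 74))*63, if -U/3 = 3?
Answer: -1008/17 ≈ -59.294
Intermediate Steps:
U = -9 (U = -3*3 = -9)
c(Z, h) = 18 (c(Z, h) = -6*(-3) = 18)
P(t, C) = 1/17 (P(t, C) = 1/(-1 + 18) = 1/17)
(P(3, -6)*((-53 - 37) + 74))*63 = (((-53 - 37) + 74)/17)*63 = ((-90 + 74)/17)*63 = ((1/17)*(-16))*63 = -16/17*63 = -1008/17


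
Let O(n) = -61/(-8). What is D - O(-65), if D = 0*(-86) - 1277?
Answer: -10277/8 ≈ -1284.6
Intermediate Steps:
O(n) = 61/8 (O(n) = -61*(-⅛) = 61/8)
D = -1277 (D = 0 - 1277 = -1277)
D - O(-65) = -1277 - 1*61/8 = -1277 - 61/8 = -10277/8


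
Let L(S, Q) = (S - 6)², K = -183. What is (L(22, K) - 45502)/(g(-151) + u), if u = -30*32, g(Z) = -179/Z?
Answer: 6832146/144781 ≈ 47.190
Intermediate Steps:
L(S, Q) = (-6 + S)²
u = -960
(L(22, K) - 45502)/(g(-151) + u) = ((-6 + 22)² - 45502)/(-179/(-151) - 960) = (16² - 45502)/(-179*(-1/151) - 960) = (256 - 45502)/(179/151 - 960) = -45246/(-144781/151) = -45246*(-151/144781) = 6832146/144781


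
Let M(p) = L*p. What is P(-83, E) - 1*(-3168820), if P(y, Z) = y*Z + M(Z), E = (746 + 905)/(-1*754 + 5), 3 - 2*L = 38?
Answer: 4747224211/1498 ≈ 3.1690e+6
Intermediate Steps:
L = -35/2 (L = 3/2 - ½*38 = 3/2 - 19 = -35/2 ≈ -17.500)
E = -1651/749 (E = 1651/(-754 + 5) = 1651/(-749) = 1651*(-1/749) = -1651/749 ≈ -2.2043)
M(p) = -35*p/2
P(y, Z) = -35*Z/2 + Z*y (P(y, Z) = y*Z - 35*Z/2 = Z*y - 35*Z/2 = -35*Z/2 + Z*y)
P(-83, E) - 1*(-3168820) = (½)*(-1651/749)*(-35 + 2*(-83)) - 1*(-3168820) = (½)*(-1651/749)*(-35 - 166) + 3168820 = (½)*(-1651/749)*(-201) + 3168820 = 331851/1498 + 3168820 = 4747224211/1498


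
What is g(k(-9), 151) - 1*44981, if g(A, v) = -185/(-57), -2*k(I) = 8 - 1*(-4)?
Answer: -2563732/57 ≈ -44978.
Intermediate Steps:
k(I) = -6 (k(I) = -(8 - 1*(-4))/2 = -(8 + 4)/2 = -½*12 = -6)
g(A, v) = 185/57 (g(A, v) = -185*(-1/57) = 185/57)
g(k(-9), 151) - 1*44981 = 185/57 - 1*44981 = 185/57 - 44981 = -2563732/57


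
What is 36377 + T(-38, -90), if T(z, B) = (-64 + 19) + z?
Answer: 36294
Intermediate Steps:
T(z, B) = -45 + z
36377 + T(-38, -90) = 36377 + (-45 - 38) = 36377 - 83 = 36294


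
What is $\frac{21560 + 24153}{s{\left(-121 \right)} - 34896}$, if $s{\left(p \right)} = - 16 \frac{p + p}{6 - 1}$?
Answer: $- \frac{228565}{170608} \approx -1.3397$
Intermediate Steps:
$s{\left(p \right)} = - \frac{32 p}{5}$ ($s{\left(p \right)} = - 16 \frac{2 p}{5} = - \frac{32 p}{5}$)
$\frac{21560 + 24153}{s{\left(-121 \right)} - 34896} = \frac{21560 + 24153}{\left(- \frac{32}{5}\right) \left(-121\right) - 34896} = \frac{45713}{\frac{3872}{5} - 34896} = \frac{45713}{- \frac{170608}{5}} = 45713 \left(- \frac{5}{170608}\right) = - \frac{228565}{170608}$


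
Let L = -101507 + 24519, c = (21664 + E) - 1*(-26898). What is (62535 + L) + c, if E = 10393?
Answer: 44502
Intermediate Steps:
c = 58955 (c = (21664 + 10393) - 1*(-26898) = 32057 + 26898 = 58955)
L = -76988
(62535 + L) + c = (62535 - 76988) + 58955 = -14453 + 58955 = 44502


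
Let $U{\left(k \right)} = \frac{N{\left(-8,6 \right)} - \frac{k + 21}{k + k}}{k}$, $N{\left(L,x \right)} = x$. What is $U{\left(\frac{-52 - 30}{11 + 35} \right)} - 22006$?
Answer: $- \frac{37002827}{1681} \approx -22012.0$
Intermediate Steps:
$U{\left(k \right)} = \frac{6 - \frac{21 + k}{2 k}}{k}$ ($U{\left(k \right)} = \frac{6 - \frac{k + 21}{k + k}}{k} = \frac{6 - \frac{21 + k}{2 k}}{k}$)
$U{\left(\frac{-52 - 30}{11 + 35} \right)} - 22006 = \frac{-21 + 11 \frac{-52 - 30}{11 + 35}}{2 \frac{\left(-52 - 30\right)^{2}}{\left(11 + 35\right)^{2}}} - 22006 = \frac{-21 + 11 \left(- \frac{82}{46}\right)}{2 \cdot \frac{1681}{529}} - 22006 = \frac{-21 + 11 \left(\left(-82\right) \frac{1}{46}\right)}{2 \cdot \frac{1681}{529}} - 22006 = \frac{-21 + 11 \left(- \frac{41}{23}\right)}{2 \cdot \frac{1681}{529}} - 22006 = \frac{1}{2} \cdot \frac{529}{1681} \left(-21 - \frac{451}{23}\right) - 22006 = \frac{1}{2} \cdot \frac{529}{1681} \left(- \frac{934}{23}\right) - 22006 = - \frac{10741}{1681} - 22006 = - \frac{37002827}{1681}$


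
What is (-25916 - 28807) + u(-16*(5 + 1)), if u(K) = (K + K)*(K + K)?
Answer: -17859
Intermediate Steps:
u(K) = 4*K² (u(K) = (2*K)*(2*K) = 4*K²)
(-25916 - 28807) + u(-16*(5 + 1)) = (-25916 - 28807) + 4*(-16*(5 + 1))² = -54723 + 4*(-16*6)² = -54723 + 4*(-96)² = -54723 + 4*9216 = -54723 + 36864 = -17859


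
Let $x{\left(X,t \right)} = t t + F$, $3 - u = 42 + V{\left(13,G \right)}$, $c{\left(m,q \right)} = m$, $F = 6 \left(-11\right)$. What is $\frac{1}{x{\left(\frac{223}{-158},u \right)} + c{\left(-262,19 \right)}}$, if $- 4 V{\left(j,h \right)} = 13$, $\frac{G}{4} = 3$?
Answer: $\frac{16}{15201} \approx 0.0010526$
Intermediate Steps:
$G = 12$ ($G = 4 \cdot 3 = 12$)
$F = -66$
$V{\left(j,h \right)} = - \frac{13}{4}$ ($V{\left(j,h \right)} = \left(- \frac{1}{4}\right) 13 = - \frac{13}{4}$)
$u = - \frac{143}{4}$ ($u = 3 - \left(42 - \frac{13}{4}\right) = 3 - \frac{155}{4} = - \frac{143}{4} \approx -35.75$)
$x{\left(X,t \right)} = -66 + t^{2}$ ($x{\left(X,t \right)} = t t - 66 = t^{2} - 66 = -66 + t^{2}$)
$\frac{1}{x{\left(\frac{223}{-158},u \right)} + c{\left(-262,19 \right)}} = \frac{1}{\left(-66 + \left(- \frac{143}{4}\right)^{2}\right) - 262} = \frac{1}{\left(-66 + \frac{20449}{16}\right) - 262} = \frac{1}{\frac{19393}{16} - 262} = \frac{1}{\frac{15201}{16}} = \frac{16}{15201}$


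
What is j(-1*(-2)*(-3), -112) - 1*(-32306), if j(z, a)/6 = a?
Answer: 31634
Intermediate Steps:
j(z, a) = 6*a
j(-1*(-2)*(-3), -112) - 1*(-32306) = 6*(-112) - 1*(-32306) = -672 + 32306 = 31634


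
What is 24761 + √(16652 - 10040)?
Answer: 24761 + 2*√1653 ≈ 24842.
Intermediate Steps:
24761 + √(16652 - 10040) = 24761 + √6612 = 24761 + 2*√1653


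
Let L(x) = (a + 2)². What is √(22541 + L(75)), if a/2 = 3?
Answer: √22605 ≈ 150.35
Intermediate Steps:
a = 6 (a = 2*3 = 6)
L(x) = 64 (L(x) = (6 + 2)² = 8² = 64)
√(22541 + L(75)) = √(22541 + 64) = √22605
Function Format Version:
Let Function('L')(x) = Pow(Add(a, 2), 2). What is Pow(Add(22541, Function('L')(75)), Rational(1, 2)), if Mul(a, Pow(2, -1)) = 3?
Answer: Pow(22605, Rational(1, 2)) ≈ 150.35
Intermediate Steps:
a = 6 (a = Mul(2, 3) = 6)
Function('L')(x) = 64 (Function('L')(x) = Pow(Add(6, 2), 2) = Pow(8, 2) = 64)
Pow(Add(22541, Function('L')(75)), Rational(1, 2)) = Pow(Add(22541, 64), Rational(1, 2)) = Pow(22605, Rational(1, 2))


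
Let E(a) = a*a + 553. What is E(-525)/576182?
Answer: 138089/288091 ≈ 0.47932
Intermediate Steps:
E(a) = 553 + a**2 (E(a) = a**2 + 553 = 553 + a**2)
E(-525)/576182 = (553 + (-525)**2)/576182 = (553 + 275625)*(1/576182) = 276178*(1/576182) = 138089/288091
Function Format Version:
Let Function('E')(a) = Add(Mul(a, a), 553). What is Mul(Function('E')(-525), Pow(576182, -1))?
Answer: Rational(138089, 288091) ≈ 0.47932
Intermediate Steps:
Function('E')(a) = Add(553, Pow(a, 2)) (Function('E')(a) = Add(Pow(a, 2), 553) = Add(553, Pow(a, 2)))
Mul(Function('E')(-525), Pow(576182, -1)) = Mul(Add(553, Pow(-525, 2)), Pow(576182, -1)) = Mul(Add(553, 275625), Rational(1, 576182)) = Mul(276178, Rational(1, 576182)) = Rational(138089, 288091)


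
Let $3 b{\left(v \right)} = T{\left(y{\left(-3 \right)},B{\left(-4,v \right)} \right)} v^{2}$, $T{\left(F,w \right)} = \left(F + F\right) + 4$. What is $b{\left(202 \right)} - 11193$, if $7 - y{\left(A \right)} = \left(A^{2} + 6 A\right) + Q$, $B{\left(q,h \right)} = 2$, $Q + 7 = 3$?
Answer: $\frac{1761797}{3} \approx 5.8727 \cdot 10^{5}$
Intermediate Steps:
$Q = -4$ ($Q = -7 + 3 = -4$)
$y{\left(A \right)} = 11 - A^{2} - 6 A$ ($y{\left(A \right)} = 7 - \left(\left(A^{2} + 6 A\right) - 4\right) = 7 - \left(-4 + A^{2} + 6 A\right) = 11 - A^{2} - 6 A$)
$T{\left(F,w \right)} = 4 + 2 F$ ($T{\left(F,w \right)} = 2 F + 4 = 4 + 2 F$)
$b{\left(v \right)} = \frac{44 v^{2}}{3}$ ($b{\left(v \right)} = \frac{\left(4 + 2 \left(11 - \left(-3\right)^{2} - -18\right)\right) v^{2}}{3} = \frac{\left(4 + 2 \left(11 - 9 + 18\right)\right) v^{2}}{3} = \frac{\left(4 + 2 \cdot 20\right) v^{2}}{3} = \frac{\left(4 + 40\right) v^{2}}{3} = \frac{44 v^{2}}{3}$)
$b{\left(202 \right)} - 11193 = \frac{44 \cdot 202^{2}}{3} - 11193 = \frac{44}{3} \cdot 40804 - 11193 = \frac{1795376}{3} - 11193 = \frac{1761797}{3}$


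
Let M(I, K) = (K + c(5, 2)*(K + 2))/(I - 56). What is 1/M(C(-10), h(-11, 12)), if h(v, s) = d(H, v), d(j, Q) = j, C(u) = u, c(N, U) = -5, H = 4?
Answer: 33/13 ≈ 2.5385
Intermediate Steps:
h(v, s) = 4
M(I, K) = (-10 - 4*K)/(-56 + I) (M(I, K) = (K - 5*(K + 2))/(I - 56) = (K - 5*(2 + K))/(-56 + I) = (K + (-10 - 5*K))/(-56 + I) = (-10 - 4*K)/(-56 + I))
1/M(C(-10), h(-11, 12)) = 1/(2*(-5 - 2*4)/(-56 - 10)) = 1/(2*(-5 - 8)/(-66)) = 1/(2*(-1/66)*(-13)) = 1/(13/33) = 33/13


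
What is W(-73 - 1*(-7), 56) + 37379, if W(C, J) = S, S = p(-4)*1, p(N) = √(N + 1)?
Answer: 37379 + I*√3 ≈ 37379.0 + 1.732*I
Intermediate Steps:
p(N) = √(1 + N)
S = I*√3 (S = √(1 - 4)*1 = √(-3)*1 = (I*√3)*1 = I*√3 ≈ 1.732*I)
W(C, J) = I*√3
W(-73 - 1*(-7), 56) + 37379 = I*√3 + 37379 = 37379 + I*√3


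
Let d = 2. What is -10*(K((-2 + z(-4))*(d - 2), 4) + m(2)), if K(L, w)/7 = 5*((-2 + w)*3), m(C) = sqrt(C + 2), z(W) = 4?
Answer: -2120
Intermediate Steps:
m(C) = sqrt(2 + C)
K(L, w) = -210 + 105*w (K(L, w) = 7*(5*((-2 + w)*3)) = 7*(5*(-6 + 3*w)) = 7*(-30 + 15*w) = -210 + 105*w)
-10*(K((-2 + z(-4))*(d - 2), 4) + m(2)) = -10*((-210 + 105*4) + sqrt(2 + 2)) = -10*((-210 + 420) + sqrt(4)) = -10*(210 + 2) = -10*212 = -2120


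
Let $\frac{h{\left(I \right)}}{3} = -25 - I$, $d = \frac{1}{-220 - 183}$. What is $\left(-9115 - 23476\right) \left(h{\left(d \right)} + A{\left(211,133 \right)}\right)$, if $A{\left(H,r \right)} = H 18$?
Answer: $- \frac{3761432604}{31} \approx -1.2134 \cdot 10^{8}$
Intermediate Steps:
$A{\left(H,r \right)} = 18 H$
$d = - \frac{1}{403}$ ($d = \frac{1}{-403} = - \frac{1}{403} \approx -0.0024814$)
$h{\left(I \right)} = -75 - 3 I$ ($h{\left(I \right)} = 3 \left(-25 - I\right) = -75 - 3 I$)
$\left(-9115 - 23476\right) \left(h{\left(d \right)} + A{\left(211,133 \right)}\right) = \left(-9115 - 23476\right) \left(\left(-75 - - \frac{3}{403}\right) + 18 \cdot 211\right) = - 32591 \left(\left(-75 + \frac{3}{403}\right) + 3798\right) = - 32591 \left(- \frac{30222}{403} + 3798\right) = \left(-32591\right) \frac{1500372}{403} = - \frac{3761432604}{31}$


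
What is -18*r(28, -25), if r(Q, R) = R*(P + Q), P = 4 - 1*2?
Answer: 13500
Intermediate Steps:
P = 2 (P = 4 - 2 = 2)
r(Q, R) = R*(2 + Q)
-18*r(28, -25) = -(-450)*(2 + 28) = -(-450)*30 = -18*(-750) = 13500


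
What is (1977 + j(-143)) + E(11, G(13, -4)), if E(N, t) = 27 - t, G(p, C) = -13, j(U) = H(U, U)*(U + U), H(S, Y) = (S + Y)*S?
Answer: -11694811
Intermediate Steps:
H(S, Y) = S*(S + Y)
j(U) = 4*U³ (j(U) = (U*(U + U))*(U + U) = (U*(2*U))*(2*U) = (2*U²)*(2*U) = 4*U³)
(1977 + j(-143)) + E(11, G(13, -4)) = (1977 + 4*(-143)³) + (27 - 1*(-13)) = (1977 + 4*(-2924207)) + (27 + 13) = (1977 - 11696828) + 40 = -11694851 + 40 = -11694811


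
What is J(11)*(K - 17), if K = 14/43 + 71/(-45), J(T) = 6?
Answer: -70636/645 ≈ -109.51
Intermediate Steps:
K = -2423/1935 (K = 14*(1/43) + 71*(-1/45) = 14/43 - 71/45 = -2423/1935 ≈ -1.2522)
J(11)*(K - 17) = 6*(-2423/1935 - 17) = 6*(-35318/1935) = -70636/645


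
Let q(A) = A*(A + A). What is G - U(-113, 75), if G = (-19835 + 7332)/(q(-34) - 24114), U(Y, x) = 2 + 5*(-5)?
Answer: 513949/21802 ≈ 23.573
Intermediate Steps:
q(A) = 2*A² (q(A) = A*(2*A) = 2*A²)
U(Y, x) = -23 (U(Y, x) = 2 - 25 = -23)
G = 12503/21802 (G = (-19835 + 7332)/(2*(-34)² - 24114) = -12503/(2*1156 - 24114) = -12503/(2312 - 24114) = -12503/(-21802) = -12503*(-1/21802) = 12503/21802 ≈ 0.57348)
G - U(-113, 75) = 12503/21802 - 1*(-23) = 12503/21802 + 23 = 513949/21802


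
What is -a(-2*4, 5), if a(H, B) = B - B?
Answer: 0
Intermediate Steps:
a(H, B) = 0
-a(-2*4, 5) = -1*0 = 0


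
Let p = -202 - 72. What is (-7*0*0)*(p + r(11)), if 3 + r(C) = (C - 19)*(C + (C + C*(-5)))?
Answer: 0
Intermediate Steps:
p = -274
r(C) = -3 - 3*C*(-19 + C) (r(C) = -3 + (C - 19)*(C + (C + C*(-5))) = -3 + (-19 + C)*(C + (C - 5*C)) = -3 + (-19 + C)*(C - 4*C) = -3 + (-19 + C)*(-3*C) = -3 - 3*C*(-19 + C))
(-7*0*0)*(p + r(11)) = (-7*0*0)*(-274 + (-3 - 3*11**2 + 57*11)) = (0*0)*(-274 + (-3 - 3*121 + 627)) = 0*(-274 + (-3 - 363 + 627)) = 0*(-274 + 261) = 0*(-13) = 0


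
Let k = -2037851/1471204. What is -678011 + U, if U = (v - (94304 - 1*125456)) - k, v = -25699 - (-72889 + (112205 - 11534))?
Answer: -1030340971509/1471204 ≈ -7.0034e+5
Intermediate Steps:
k = -2037851/1471204 (k = -2037851*1/1471204 = -2037851/1471204 ≈ -1.3852)
v = -53481 (v = -25699 - (-72889 + 100671) = -25699 - 1*27782 = -25699 - 27782 = -53481)
U = -32848476265/1471204 (U = (-53481 - (94304 - 1*125456)) - 1*(-2037851/1471204) = (-53481 - (94304 - 125456)) + 2037851/1471204 = (-53481 - 1*(-31152)) + 2037851/1471204 = (-53481 + 31152) + 2037851/1471204 = -22329 + 2037851/1471204 = -32848476265/1471204 ≈ -22328.)
-678011 + U = -678011 - 32848476265/1471204 = -1030340971509/1471204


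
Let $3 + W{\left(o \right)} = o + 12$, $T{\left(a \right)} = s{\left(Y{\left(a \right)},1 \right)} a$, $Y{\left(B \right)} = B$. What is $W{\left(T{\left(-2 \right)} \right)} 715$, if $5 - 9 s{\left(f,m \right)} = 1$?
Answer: $\frac{52195}{9} \approx 5799.4$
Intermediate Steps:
$s{\left(f,m \right)} = \frac{4}{9}$ ($s{\left(f,m \right)} = \frac{5}{9} - \frac{1}{9} = \frac{4}{9}$)
$T{\left(a \right)} = \frac{4 a}{9}$
$W{\left(o \right)} = 9 + o$ ($W{\left(o \right)} = -3 + \left(o + 12\right) = -3 + \left(12 + o\right) = 9 + o$)
$W{\left(T{\left(-2 \right)} \right)} 715 = \left(9 + \frac{4}{9} \left(-2\right)\right) 715 = \left(9 - \frac{8}{9}\right) 715 = \frac{73}{9} \cdot 715 = \frac{52195}{9}$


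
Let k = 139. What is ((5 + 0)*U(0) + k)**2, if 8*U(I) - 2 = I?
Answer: 314721/16 ≈ 19670.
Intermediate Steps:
U(I) = 1/4 + I/8
((5 + 0)*U(0) + k)**2 = ((5 + 0)*(1/4 + (1/8)*0) + 139)**2 = (5*(1/4 + 0) + 139)**2 = (5*(1/4) + 139)**2 = (5/4 + 139)**2 = (561/4)**2 = 314721/16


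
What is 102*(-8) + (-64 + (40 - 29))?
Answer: -869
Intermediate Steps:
102*(-8) + (-64 + (40 - 29)) = -816 + (-64 + 11) = -816 - 53 = -869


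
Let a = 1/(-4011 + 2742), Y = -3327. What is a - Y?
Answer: 4221962/1269 ≈ 3327.0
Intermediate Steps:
a = -1/1269 (a = 1/(-1269) = -1/1269 ≈ -0.00078802)
a - Y = -1/1269 - 1*(-3327) = -1/1269 + 3327 = 4221962/1269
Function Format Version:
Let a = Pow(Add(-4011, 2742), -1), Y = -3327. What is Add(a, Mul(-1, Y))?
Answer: Rational(4221962, 1269) ≈ 3327.0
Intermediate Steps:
a = Rational(-1, 1269) (a = Pow(-1269, -1) = Rational(-1, 1269) ≈ -0.00078802)
Add(a, Mul(-1, Y)) = Add(Rational(-1, 1269), Mul(-1, -3327)) = Add(Rational(-1, 1269), 3327) = Rational(4221962, 1269)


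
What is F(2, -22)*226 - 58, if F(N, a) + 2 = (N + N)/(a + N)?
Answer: -2776/5 ≈ -555.20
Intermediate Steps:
F(N, a) = -2 + 2*N/(N + a) (F(N, a) = -2 + (N + N)/(a + N) = -2 + (2*N)/(N + a) = -2 + 2*N/(N + a))
F(2, -22)*226 - 58 = -2*(-22)/(2 - 22)*226 - 58 = -2*(-22)/(-20)*226 - 58 = -2*(-22)*(-1/20)*226 - 58 = -11/5*226 - 58 = -2486/5 - 58 = -2776/5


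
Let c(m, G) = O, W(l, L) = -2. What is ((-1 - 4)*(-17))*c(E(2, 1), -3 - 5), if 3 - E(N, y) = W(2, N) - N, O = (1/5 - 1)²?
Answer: 272/5 ≈ 54.400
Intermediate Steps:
O = 16/25 (O = (⅕ - 1)² = (-⅘)² = 16/25 ≈ 0.64000)
E(N, y) = 5 + N (E(N, y) = 3 - (-2 - N) = 3 + (2 + N) = 5 + N)
c(m, G) = 16/25
((-1 - 4)*(-17))*c(E(2, 1), -3 - 5) = ((-1 - 4)*(-17))*(16/25) = -5*(-17)*(16/25) = 85*(16/25) = 272/5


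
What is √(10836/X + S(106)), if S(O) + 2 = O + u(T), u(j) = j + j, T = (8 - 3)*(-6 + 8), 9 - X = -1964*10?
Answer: 4*√61335757/2807 ≈ 11.160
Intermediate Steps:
X = 19649 (X = 9 - (-1964)*10 = 9 - 1*(-19640) = 9 + 19640 = 19649)
T = 10 (T = 5*2 = 10)
u(j) = 2*j
S(O) = 18 + O (S(O) = -2 + (O + 2*10) = -2 + (O + 20) = -2 + (20 + O) = 18 + O)
√(10836/X + S(106)) = √(10836/19649 + (18 + 106)) = √(10836*(1/19649) + 124) = √(1548/2807 + 124) = √(349616/2807) = 4*√61335757/2807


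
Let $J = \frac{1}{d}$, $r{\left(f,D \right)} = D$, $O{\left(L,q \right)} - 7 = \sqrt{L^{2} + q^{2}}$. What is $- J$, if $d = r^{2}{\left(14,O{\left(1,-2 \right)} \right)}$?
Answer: $- \frac{1}{\left(7 + \sqrt{5}\right)^{2}} \approx -0.011723$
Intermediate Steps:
$O{\left(L,q \right)} = 7 + \sqrt{L^{2} + q^{2}}$
$d = \left(7 + \sqrt{5}\right)^{2}$ ($d = \left(7 + \sqrt{1^{2} + \left(-2\right)^{2}}\right)^{2} = \left(7 + \sqrt{1 + 4}\right)^{2} = \left(7 + \sqrt{5}\right)^{2} \approx 85.305$)
$J = \frac{1}{\left(7 + \sqrt{5}\right)^{2}} \approx 0.011723$
$- J = - \frac{1}{\left(7 + \sqrt{5}\right)^{2}}$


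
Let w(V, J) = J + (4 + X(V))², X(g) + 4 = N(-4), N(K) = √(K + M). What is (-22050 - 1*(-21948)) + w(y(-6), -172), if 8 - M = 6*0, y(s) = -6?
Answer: -270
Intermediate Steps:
M = 8 (M = 8 - 6*0 = 8 - 1*0 = 8 + 0 = 8)
N(K) = √(8 + K) (N(K) = √(K + 8) = √(8 + K))
X(g) = -2 (X(g) = -4 + √(8 - 4) = -4 + √4 = -4 + 2 = -2)
w(V, J) = 4 + J (w(V, J) = J + (4 - 2)² = J + 2² = J + 4 = 4 + J)
(-22050 - 1*(-21948)) + w(y(-6), -172) = (-22050 - 1*(-21948)) + (4 - 172) = (-22050 + 21948) - 168 = -102 - 168 = -270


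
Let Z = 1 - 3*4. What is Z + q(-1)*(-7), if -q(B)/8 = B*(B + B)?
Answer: 101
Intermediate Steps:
Z = -11 (Z = 1 - 12 = -11)
q(B) = -16*B**2 (q(B) = -8*B*(B + B) = -8*B*2*B = -16*B**2)
Z + q(-1)*(-7) = -11 - 16*(-1)**2*(-7) = -11 - 16*1*(-7) = -11 - 16*(-7) = -11 + 112 = 101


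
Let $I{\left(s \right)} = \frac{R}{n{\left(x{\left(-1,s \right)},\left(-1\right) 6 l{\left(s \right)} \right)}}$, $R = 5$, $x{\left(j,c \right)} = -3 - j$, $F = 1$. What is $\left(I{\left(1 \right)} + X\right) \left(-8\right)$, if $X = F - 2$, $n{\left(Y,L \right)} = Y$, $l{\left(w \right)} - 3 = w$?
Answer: $28$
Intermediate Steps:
$l{\left(w \right)} = 3 + w$
$X = -1$ ($X = 1 - 2 = -1$)
$I{\left(s \right)} = - \frac{5}{2}$ ($I{\left(s \right)} = \frac{5}{-3 - -1} = \frac{5}{-3 + 1} = \frac{5}{-2} = 5 \left(- \frac{1}{2}\right) = - \frac{5}{2}$)
$\left(I{\left(1 \right)} + X\right) \left(-8\right) = \left(- \frac{5}{2} - 1\right) \left(-8\right) = \left(- \frac{7}{2}\right) \left(-8\right) = 28$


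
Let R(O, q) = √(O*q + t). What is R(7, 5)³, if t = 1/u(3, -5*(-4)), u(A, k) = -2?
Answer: 69*√138/4 ≈ 202.64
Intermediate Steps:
t = -½ (t = 1/(-2) = -½ ≈ -0.50000)
R(O, q) = √(-½ + O*q) (R(O, q) = √(O*q - ½) = √(-½ + O*q))
R(7, 5)³ = (√(-2 + 4*7*5)/2)³ = (√(-2 + 140)/2)³ = (√138/2)³ = 69*√138/4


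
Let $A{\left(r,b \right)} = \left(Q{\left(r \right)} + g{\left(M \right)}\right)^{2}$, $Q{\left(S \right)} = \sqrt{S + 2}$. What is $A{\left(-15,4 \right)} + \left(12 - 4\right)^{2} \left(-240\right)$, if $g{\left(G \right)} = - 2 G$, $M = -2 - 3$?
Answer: $-15273 + 20 i \sqrt{13} \approx -15273.0 + 72.111 i$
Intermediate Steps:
$Q{\left(S \right)} = \sqrt{2 + S}$
$M = -5$
$A{\left(r,b \right)} = \left(10 + \sqrt{2 + r}\right)^{2}$ ($A{\left(r,b \right)} = \left(\sqrt{2 + r} - -10\right)^{2} = \left(\sqrt{2 + r} + 10\right)^{2} = \left(10 + \sqrt{2 + r}\right)^{2}$)
$A{\left(-15,4 \right)} + \left(12 - 4\right)^{2} \left(-240\right) = \left(10 + \sqrt{2 - 15}\right)^{2} + \left(12 - 4\right)^{2} \left(-240\right) = \left(10 + \sqrt{-13}\right)^{2} + 8^{2} \left(-240\right) = \left(10 + i \sqrt{13}\right)^{2} + 64 \left(-240\right) = \left(10 + i \sqrt{13}\right)^{2} - 15360 = -15360 + \left(10 + i \sqrt{13}\right)^{2}$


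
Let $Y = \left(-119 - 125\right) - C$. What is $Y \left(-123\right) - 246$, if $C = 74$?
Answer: $38868$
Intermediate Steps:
$Y = -318$ ($Y = \left(-119 - 125\right) - 74 = -244 - 74 = -318$)
$Y \left(-123\right) - 246 = \left(-318\right) \left(-123\right) - 246 = 39114 - 246 = 38868$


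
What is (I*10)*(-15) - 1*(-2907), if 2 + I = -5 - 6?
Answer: 4857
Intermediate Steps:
I = -13 (I = -2 + (-5 - 6) = -2 - 11 = -13)
(I*10)*(-15) - 1*(-2907) = -13*10*(-15) - 1*(-2907) = -130*(-15) + 2907 = 1950 + 2907 = 4857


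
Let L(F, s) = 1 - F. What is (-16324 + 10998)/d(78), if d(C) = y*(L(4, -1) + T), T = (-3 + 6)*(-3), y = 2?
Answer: 2663/12 ≈ 221.92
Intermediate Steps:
T = -9 (T = 3*(-3) = -9)
d(C) = -24 (d(C) = 2*((1 - 1*4) - 9) = 2*((1 - 4) - 9) = 2*(-3 - 9) = 2*(-12) = -24)
(-16324 + 10998)/d(78) = (-16324 + 10998)/(-24) = -5326*(-1/24) = 2663/12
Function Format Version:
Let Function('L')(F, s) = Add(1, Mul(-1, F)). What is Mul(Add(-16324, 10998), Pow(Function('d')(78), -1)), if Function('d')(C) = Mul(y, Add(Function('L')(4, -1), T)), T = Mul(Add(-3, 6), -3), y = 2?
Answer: Rational(2663, 12) ≈ 221.92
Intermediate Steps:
T = -9 (T = Mul(3, -3) = -9)
Function('d')(C) = -24 (Function('d')(C) = Mul(2, Add(Add(1, Mul(-1, 4)), -9)) = Mul(2, Add(Add(1, -4), -9)) = Mul(2, Add(-3, -9)) = Mul(2, -12) = -24)
Mul(Add(-16324, 10998), Pow(Function('d')(78), -1)) = Mul(Add(-16324, 10998), Pow(-24, -1)) = Mul(-5326, Rational(-1, 24)) = Rational(2663, 12)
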